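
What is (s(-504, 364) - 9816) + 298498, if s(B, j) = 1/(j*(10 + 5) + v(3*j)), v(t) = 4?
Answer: 1577358449/5464 ≈ 2.8868e+5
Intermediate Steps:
s(B, j) = 1/(4 + 15*j) (s(B, j) = 1/(j*(10 + 5) + 4) = 1/(j*15 + 4) = 1/(15*j + 4) = 1/(4 + 15*j))
(s(-504, 364) - 9816) + 298498 = (1/(4 + 15*364) - 9816) + 298498 = (1/(4 + 5460) - 9816) + 298498 = (1/5464 - 9816) + 298498 = -53634623/5464 + 298498 = 1577358449/5464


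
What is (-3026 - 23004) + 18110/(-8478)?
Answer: -110350225/4239 ≈ -26032.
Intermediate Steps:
(-3026 - 23004) + 18110/(-8478) = -26030 + 18110*(-1/8478) = -26030 - 9055/4239 = -110350225/4239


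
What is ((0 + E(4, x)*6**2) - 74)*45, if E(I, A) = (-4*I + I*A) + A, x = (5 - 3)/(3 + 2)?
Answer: -26010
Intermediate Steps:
x = 2/5 ≈ 0.40000
E(I, A) = A - 4*I + A*I (E(I, A) = (-4*I + A*I) + A = A - 4*I + A*I)
((0 + E(4, x)*6**2) - 74)*45 = ((0 + (2/5 - 4*4 + (2/5)*4)*6**2) - 74)*45 = ((0 + (2/5 - 16 + 8/5)*36) - 74)*45 = ((0 - 14*36) - 74)*45 = ((0 - 504) - 74)*45 = (-504 - 74)*45 = -578*45 = -26010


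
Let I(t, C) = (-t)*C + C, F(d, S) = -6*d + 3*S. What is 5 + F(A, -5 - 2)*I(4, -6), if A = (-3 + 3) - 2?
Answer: -157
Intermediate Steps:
A = -2 (A = 0 - 2 = -2)
I(t, C) = C - C*t (I(t, C) = -C*t + C = C - C*t)
5 + F(A, -5 - 2)*I(4, -6) = 5 + (-6*(-2) + 3*(-5 - 2))*(-6*(1 - 1*4)) = 5 + (12 + 3*(-7))*(-6*(1 - 4)) = 5 + (12 - 21)*(-6*(-3)) = 5 - 9*18 = 5 - 162 = -157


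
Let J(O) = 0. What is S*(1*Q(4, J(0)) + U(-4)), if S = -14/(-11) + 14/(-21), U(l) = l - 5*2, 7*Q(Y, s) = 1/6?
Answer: -5870/693 ≈ -8.4704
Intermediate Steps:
Q(Y, s) = 1/42 (Q(Y, s) = (1/7)/6 = (1/7)*(1/6) = 1/42)
U(l) = -10 + l (U(l) = l - 10 = -10 + l)
S = 20/33 (S = -14*(-1/11) + 14*(-1/21) = 14/11 - 2/3 = 20/33 ≈ 0.60606)
S*(1*Q(4, J(0)) + U(-4)) = 20*(1*(1/42) + (-10 - 4))/33 = 20*(1/42 - 14)/33 = (20/33)*(-587/42) = -5870/693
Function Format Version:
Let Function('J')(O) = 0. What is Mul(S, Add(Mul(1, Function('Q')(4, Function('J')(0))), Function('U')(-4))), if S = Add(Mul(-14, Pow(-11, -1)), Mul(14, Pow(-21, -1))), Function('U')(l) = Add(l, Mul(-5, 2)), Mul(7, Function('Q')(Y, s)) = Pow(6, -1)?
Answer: Rational(-5870, 693) ≈ -8.4704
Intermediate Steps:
Function('Q')(Y, s) = Rational(1, 42) (Function('Q')(Y, s) = Mul(Rational(1, 7), Pow(6, -1)) = Mul(Rational(1, 7), Rational(1, 6)) = Rational(1, 42))
Function('U')(l) = Add(-10, l) (Function('U')(l) = Add(l, -10) = Add(-10, l))
S = Rational(20, 33) (S = Add(Mul(-14, Rational(-1, 11)), Mul(14, Rational(-1, 21))) = Add(Rational(14, 11), Rational(-2, 3)) = Rational(20, 33) ≈ 0.60606)
Mul(S, Add(Mul(1, Function('Q')(4, Function('J')(0))), Function('U')(-4))) = Mul(Rational(20, 33), Add(Mul(1, Rational(1, 42)), Add(-10, -4))) = Mul(Rational(20, 33), Add(Rational(1, 42), -14)) = Mul(Rational(20, 33), Rational(-587, 42)) = Rational(-5870, 693)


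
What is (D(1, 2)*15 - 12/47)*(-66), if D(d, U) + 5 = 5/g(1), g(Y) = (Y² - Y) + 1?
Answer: 792/47 ≈ 16.851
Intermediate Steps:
g(Y) = 1 + Y² - Y
D(d, U) = 0 (D(d, U) = -5 + 5/(1 + 1² - 1*1) = -5 + 5/(1 + 1 - 1) = -5 + 5/1 = -5 + 5*1 = -5 + 5 = 0)
(D(1, 2)*15 - 12/47)*(-66) = (0*15 - 12/47)*(-66) = (0 - 12*1/47)*(-66) = (0 - 12/47)*(-66) = -12/47*(-66) = 792/47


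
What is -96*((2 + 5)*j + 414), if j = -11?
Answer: -32352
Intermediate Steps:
-96*((2 + 5)*j + 414) = -96*((2 + 5)*(-11) + 414) = -96*(7*(-11) + 414) = -96*(-77 + 414) = -96*337 = -32352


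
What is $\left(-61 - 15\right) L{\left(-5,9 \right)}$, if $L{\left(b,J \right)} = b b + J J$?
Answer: $-8056$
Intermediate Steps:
$L{\left(b,J \right)} = J^{2} + b^{2}$ ($L{\left(b,J \right)} = b^{2} + J^{2} = J^{2} + b^{2}$)
$\left(-61 - 15\right) L{\left(-5,9 \right)} = \left(-61 - 15\right) \left(9^{2} + \left(-5\right)^{2}\right) = - 76 \left(81 + 25\right) = \left(-76\right) 106 = -8056$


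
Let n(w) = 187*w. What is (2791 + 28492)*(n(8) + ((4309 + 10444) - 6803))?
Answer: 295499218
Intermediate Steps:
(2791 + 28492)*(n(8) + ((4309 + 10444) - 6803)) = (2791 + 28492)*(187*8 + ((4309 + 10444) - 6803)) = 31283*(1496 + (14753 - 6803)) = 31283*(1496 + 7950) = 31283*9446 = 295499218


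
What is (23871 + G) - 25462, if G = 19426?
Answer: 17835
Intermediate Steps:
(23871 + G) - 25462 = (23871 + 19426) - 25462 = 43297 - 25462 = 17835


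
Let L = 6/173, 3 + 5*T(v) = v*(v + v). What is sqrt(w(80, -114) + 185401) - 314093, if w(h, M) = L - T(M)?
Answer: -314093 + 13*sqrt(797825830)/865 ≈ -3.1367e+5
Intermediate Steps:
T(v) = -3/5 + 2*v**2/5 (T(v) = -3/5 + (v*(v + v))/5 = -3/5 + (v*(2*v))/5 = -3/5 + (2*v**2)/5 = -3/5 + 2*v**2/5)
L = 6/173 (L = 6*(1/173) = 6/173 ≈ 0.034682)
w(h, M) = 549/865 - 2*M**2/5 (w(h, M) = 6/173 - (-3/5 + 2*M**2/5) = 6/173 + (3/5 - 2*M**2/5) = 549/865 - 2*M**2/5)
sqrt(w(80, -114) + 185401) - 314093 = sqrt((549/865 - 2/5*(-114)**2) + 185401) - 314093 = sqrt((549/865 - 2/5*12996) + 185401) - 314093 = sqrt((549/865 - 25992/5) + 185401) - 314093 = sqrt(-4496067/865 + 185401) - 314093 = sqrt(155875798/865) - 314093 = 13*sqrt(797825830)/865 - 314093 = -314093 + 13*sqrt(797825830)/865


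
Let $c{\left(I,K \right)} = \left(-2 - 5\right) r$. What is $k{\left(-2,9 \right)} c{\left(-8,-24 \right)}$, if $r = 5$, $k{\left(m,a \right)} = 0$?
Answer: $0$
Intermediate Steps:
$c{\left(I,K \right)} = -35$ ($c{\left(I,K \right)} = \left(-2 - 5\right) 5 = \left(-7\right) 5 = -35$)
$k{\left(-2,9 \right)} c{\left(-8,-24 \right)} = 0 \left(-35\right) = 0$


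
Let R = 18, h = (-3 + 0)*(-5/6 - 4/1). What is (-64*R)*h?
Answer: -16704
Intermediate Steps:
h = 29/2 (h = -3*(-5*⅙ - 4*1) = -3*(-⅚ - 4) = -3*(-29/6) = 29/2 ≈ 14.500)
(-64*R)*h = -64*18*(29/2) = -1152*29/2 = -16704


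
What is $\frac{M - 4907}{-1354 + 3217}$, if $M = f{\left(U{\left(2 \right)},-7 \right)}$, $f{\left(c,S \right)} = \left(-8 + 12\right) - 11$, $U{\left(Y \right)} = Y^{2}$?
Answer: $- \frac{182}{69} \approx -2.6377$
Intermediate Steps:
$f{\left(c,S \right)} = -7$ ($f{\left(c,S \right)} = 4 - 11 = -7$)
$M = -7$
$\frac{M - 4907}{-1354 + 3217} = \frac{-7 - 4907}{-1354 + 3217} = - \frac{4914}{1863} = \left(-4914\right) \frac{1}{1863} = - \frac{182}{69}$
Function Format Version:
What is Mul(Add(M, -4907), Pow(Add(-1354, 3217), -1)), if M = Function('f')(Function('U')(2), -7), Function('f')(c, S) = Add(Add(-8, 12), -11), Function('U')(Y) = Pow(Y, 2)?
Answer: Rational(-182, 69) ≈ -2.6377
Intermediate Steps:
Function('f')(c, S) = -7 (Function('f')(c, S) = Add(4, -11) = -7)
M = -7
Mul(Add(M, -4907), Pow(Add(-1354, 3217), -1)) = Mul(Add(-7, -4907), Pow(Add(-1354, 3217), -1)) = Mul(-4914, Pow(1863, -1)) = Mul(-4914, Rational(1, 1863)) = Rational(-182, 69)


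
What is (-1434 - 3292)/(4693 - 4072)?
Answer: -4726/621 ≈ -7.6103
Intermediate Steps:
(-1434 - 3292)/(4693 - 4072) = -4726/621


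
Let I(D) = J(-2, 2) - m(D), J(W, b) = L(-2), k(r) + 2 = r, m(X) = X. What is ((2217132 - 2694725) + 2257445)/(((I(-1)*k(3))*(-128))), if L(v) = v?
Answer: 444963/32 ≈ 13905.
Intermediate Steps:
k(r) = -2 + r
J(W, b) = -2
I(D) = -2 - D
((2217132 - 2694725) + 2257445)/(((I(-1)*k(3))*(-128))) = ((2217132 - 2694725) + 2257445)/((((-2 - 1*(-1))*(-2 + 3))*(-128))) = (-477593 + 2257445)/((((-2 + 1)*1)*(-128))) = 1779852/((-1*1*(-128))) = 1779852/((-1*(-128))) = 1779852/128 = 1779852*(1/128) = 444963/32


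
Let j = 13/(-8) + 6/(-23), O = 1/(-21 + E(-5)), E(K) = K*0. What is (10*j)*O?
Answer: 1735/1932 ≈ 0.89803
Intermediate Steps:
E(K) = 0
O = -1/21 (O = 1/(-21 + 0) = 1/(-21) = -1/21 ≈ -0.047619)
j = -347/184 (j = 13*(-⅛) + 6*(-1/23) = -13/8 - 6/23 = -347/184 ≈ -1.8859)
(10*j)*O = (10*(-347/184))*(-1/21) = -1735/92*(-1/21) = 1735/1932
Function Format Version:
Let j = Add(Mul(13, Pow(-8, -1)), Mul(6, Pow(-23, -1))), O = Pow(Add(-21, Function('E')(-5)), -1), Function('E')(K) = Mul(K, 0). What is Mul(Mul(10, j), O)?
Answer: Rational(1735, 1932) ≈ 0.89803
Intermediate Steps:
Function('E')(K) = 0
O = Rational(-1, 21) (O = Pow(Add(-21, 0), -1) = Pow(-21, -1) = Rational(-1, 21) ≈ -0.047619)
j = Rational(-347, 184) (j = Add(Mul(13, Rational(-1, 8)), Mul(6, Rational(-1, 23))) = Add(Rational(-13, 8), Rational(-6, 23)) = Rational(-347, 184) ≈ -1.8859)
Mul(Mul(10, j), O) = Mul(Mul(10, Rational(-347, 184)), Rational(-1, 21)) = Mul(Rational(-1735, 92), Rational(-1, 21)) = Rational(1735, 1932)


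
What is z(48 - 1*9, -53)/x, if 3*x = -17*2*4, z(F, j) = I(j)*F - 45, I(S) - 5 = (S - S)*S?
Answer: -225/68 ≈ -3.3088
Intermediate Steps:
I(S) = 5 (I(S) = 5 + (S - S)*S = 5 + 0*S = 5 + 0 = 5)
z(F, j) = -45 + 5*F (z(F, j) = 5*F - 45 = -45 + 5*F)
x = -136/3 (x = (-17*2*4)/3 = (-34*4)/3 = (⅓)*(-136) = -136/3 ≈ -45.333)
z(48 - 1*9, -53)/x = (-45 + 5*(48 - 1*9))/(-136/3) = (-45 + 5*(48 - 9))*(-3/136) = (-45 + 5*39)*(-3/136) = (-45 + 195)*(-3/136) = 150*(-3/136) = -225/68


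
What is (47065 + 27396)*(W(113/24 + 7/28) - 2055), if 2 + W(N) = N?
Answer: -3667129789/24 ≈ -1.5280e+8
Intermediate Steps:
W(N) = -2 + N
(47065 + 27396)*(W(113/24 + 7/28) - 2055) = (47065 + 27396)*((-2 + (113/24 + 7/28)) - 2055) = 74461*((-2 + (113*(1/24) + 7*(1/28))) - 2055) = 74461*((-2 + (113/24 + ¼)) - 2055) = 74461*((-2 + 119/24) - 2055) = 74461*(71/24 - 2055) = 74461*(-49249/24) = -3667129789/24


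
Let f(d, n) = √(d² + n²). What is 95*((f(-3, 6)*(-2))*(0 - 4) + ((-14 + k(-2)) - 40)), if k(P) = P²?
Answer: -4750 + 2280*√5 ≈ 348.23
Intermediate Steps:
95*((f(-3, 6)*(-2))*(0 - 4) + ((-14 + k(-2)) - 40)) = 95*((√((-3)² + 6²)*(-2))*(0 - 4) + ((-14 + (-2)²) - 40)) = 95*((√(9 + 36)*(-2))*(-4) + ((-14 + 4) - 40)) = 95*((√45*(-2))*(-4) + (-10 - 40)) = 95*(((3*√5)*(-2))*(-4) - 50) = 95*(-6*√5*(-4) - 50) = 95*(24*√5 - 50) = 95*(-50 + 24*√5) = -4750 + 2280*√5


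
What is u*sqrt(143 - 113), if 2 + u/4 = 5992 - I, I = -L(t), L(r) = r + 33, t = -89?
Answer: 23736*sqrt(30) ≈ 1.3001e+5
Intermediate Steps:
L(r) = 33 + r
I = 56 (I = -(33 - 89) = -1*(-56) = 56)
u = 23736 (u = -8 + 4*(5992 - 1*56) = -8 + 4*(5992 - 56) = -8 + 4*5936 = -8 + 23744 = 23736)
u*sqrt(143 - 113) = 23736*sqrt(143 - 113) = 23736*sqrt(30)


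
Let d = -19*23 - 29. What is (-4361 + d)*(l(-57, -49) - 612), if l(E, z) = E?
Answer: 3229263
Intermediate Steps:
d = -466 (d = -437 - 29 = -466)
(-4361 + d)*(l(-57, -49) - 612) = (-4361 - 466)*(-57 - 612) = -4827*(-669) = 3229263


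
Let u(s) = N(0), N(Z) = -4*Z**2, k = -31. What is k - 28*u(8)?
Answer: -31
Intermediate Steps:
u(s) = 0 (u(s) = -4*0**2 = -4*0 = 0)
k - 28*u(8) = -31 - 28*0 = -31 + 0 = -31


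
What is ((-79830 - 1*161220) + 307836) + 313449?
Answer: 380235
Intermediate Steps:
((-79830 - 1*161220) + 307836) + 313449 = ((-79830 - 161220) + 307836) + 313449 = (-241050 + 307836) + 313449 = 66786 + 313449 = 380235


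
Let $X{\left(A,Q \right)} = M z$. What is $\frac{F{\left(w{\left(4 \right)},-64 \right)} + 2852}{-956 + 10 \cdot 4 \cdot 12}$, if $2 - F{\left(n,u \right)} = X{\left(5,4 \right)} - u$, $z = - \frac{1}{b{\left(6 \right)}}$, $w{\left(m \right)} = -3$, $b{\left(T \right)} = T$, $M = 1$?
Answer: $- \frac{16741}{2856} \approx -5.8617$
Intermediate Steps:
$z = - \frac{1}{6} \approx -0.16667$
$X{\left(A,Q \right)} = - \frac{1}{6}$ ($X{\left(A,Q \right)} = 1 \left(- \frac{1}{6}\right) = - \frac{1}{6}$)
$F{\left(n,u \right)} = \frac{13}{6} + u$ ($F{\left(n,u \right)} = 2 - \left(- \frac{1}{6} - u\right) = 2 + \left(\frac{1}{6} + u\right) = \frac{13}{6} + u$)
$\frac{F{\left(w{\left(4 \right)},-64 \right)} + 2852}{-956 + 10 \cdot 4 \cdot 12} = \frac{\left(\frac{13}{6} - 64\right) + 2852}{-956 + 10 \cdot 4 \cdot 12} = \frac{- \frac{371}{6} + 2852}{-956 + 40 \cdot 12} = \frac{16741}{6 \left(-956 + 480\right)} = \frac{16741}{6 \left(-476\right)} = \frac{16741}{6} \left(- \frac{1}{476}\right) = - \frac{16741}{2856}$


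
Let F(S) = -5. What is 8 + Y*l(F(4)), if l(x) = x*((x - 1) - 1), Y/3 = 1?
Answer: 113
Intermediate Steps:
Y = 3 (Y = 3*1 = 3)
l(x) = x*(-2 + x) (l(x) = x*((-1 + x) - 1) = x*(-2 + x))
8 + Y*l(F(4)) = 8 + 3*(-5*(-2 - 5)) = 8 + 3*(-5*(-7)) = 8 + 3*35 = 8 + 105 = 113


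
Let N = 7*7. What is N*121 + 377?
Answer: 6306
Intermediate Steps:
N = 49
N*121 + 377 = 49*121 + 377 = 5929 + 377 = 6306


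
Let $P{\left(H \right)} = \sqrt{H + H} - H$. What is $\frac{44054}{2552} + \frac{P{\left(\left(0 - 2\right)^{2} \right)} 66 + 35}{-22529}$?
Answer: $\frac{496538487}{28747004} - \frac{132 \sqrt{2}}{22529} \approx 17.264$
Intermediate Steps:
$P{\left(H \right)} = - H + \sqrt{2} \sqrt{H}$ ($P{\left(H \right)} = \sqrt{2 H} - H = \sqrt{2} \sqrt{H} - H = - H + \sqrt{2} \sqrt{H}$)
$\frac{44054}{2552} + \frac{P{\left(\left(0 - 2\right)^{2} \right)} 66 + 35}{-22529} = \frac{44054}{2552} + \frac{\left(- \left(0 - 2\right)^{2} + \sqrt{2} \sqrt{\left(0 - 2\right)^{2}}\right) 66 + 35}{-22529} = 44054 \cdot \frac{1}{2552} + \left(\left(- \left(-2\right)^{2} + \sqrt{2} \sqrt{\left(-2\right)^{2}}\right) 66 + 35\right) \left(- \frac{1}{22529}\right) = \frac{22027}{1276} + \left(\left(\left(-1\right) 4 + \sqrt{2} \sqrt{4}\right) 66 + 35\right) \left(- \frac{1}{22529}\right) = \frac{22027}{1276} + \left(\left(-4 + \sqrt{2} \cdot 2\right) 66 + 35\right) \left(- \frac{1}{22529}\right) = \frac{22027}{1276} + \left(\left(-4 + 2 \sqrt{2}\right) 66 + 35\right) \left(- \frac{1}{22529}\right) = \frac{22027}{1276} + \left(\left(-264 + 132 \sqrt{2}\right) + 35\right) \left(- \frac{1}{22529}\right) = \frac{22027}{1276} + \left(-229 + 132 \sqrt{2}\right) \left(- \frac{1}{22529}\right) = \frac{22027}{1276} + \left(\frac{229}{22529} - \frac{132 \sqrt{2}}{22529}\right) = \frac{496538487}{28747004} - \frac{132 \sqrt{2}}{22529}$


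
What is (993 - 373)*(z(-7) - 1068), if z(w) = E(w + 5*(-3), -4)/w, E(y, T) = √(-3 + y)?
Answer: -662160 - 3100*I/7 ≈ -6.6216e+5 - 442.86*I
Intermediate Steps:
z(w) = √(-18 + w)/w (z(w) = √(-3 + (w + 5*(-3)))/w = √(-3 + (w - 15))/w = √(-3 + (-15 + w))/w = √(-18 + w)/w)
(993 - 373)*(z(-7) - 1068) = (993 - 373)*(√(-18 - 7)/(-7) - 1068) = 620*(-5*I/7 - 1068) = 620*(-1068 - 5*I/7) = -662160 - 3100*I/7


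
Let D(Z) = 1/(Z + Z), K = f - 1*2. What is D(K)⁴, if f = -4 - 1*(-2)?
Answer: 1/4096 ≈ 0.00024414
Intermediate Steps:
f = -2 (f = -4 + 2 = -2)
K = -4 (K = -2 - 1*2 = -2 - 2 = -4)
D(Z) = 1/(2*Z)
D(K)⁴ = ((½)/(-4))⁴ = ((½)*(-¼))⁴ = (-⅛)⁴ = 1/4096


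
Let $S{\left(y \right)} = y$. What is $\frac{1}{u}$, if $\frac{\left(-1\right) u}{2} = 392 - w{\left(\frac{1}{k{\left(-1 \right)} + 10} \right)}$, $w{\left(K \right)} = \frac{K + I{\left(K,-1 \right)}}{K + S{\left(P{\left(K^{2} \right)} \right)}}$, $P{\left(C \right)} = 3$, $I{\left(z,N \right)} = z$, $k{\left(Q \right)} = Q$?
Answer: $- \frac{7}{5487} \approx -0.0012757$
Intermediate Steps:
$w{\left(K \right)} = \frac{2 K}{3 + K}$ ($w{\left(K \right)} = \frac{K + K}{K + 3} = \frac{2 K}{3 + K}$)
$u = - \frac{5487}{7}$ ($u = - 2 \left(392 - \frac{2}{\left(-1 + 10\right) \left(3 + \frac{1}{-1 + 10}\right)}\right) = - 2 \left(392 - \frac{2}{9 \left(3 + \frac{1}{9}\right)}\right) = - 2 \left(392 - 2 \cdot \frac{1}{9} \frac{1}{3 + \frac{1}{9}}\right) = - 2 \left(392 - 2 \cdot \frac{1}{9} \frac{1}{\frac{28}{9}}\right) = - 2 \left(392 - 2 \cdot \frac{1}{9} \cdot \frac{9}{28}\right) = - 2 \left(392 - \frac{1}{14}\right) = \left(-2\right) \frac{5487}{14} = - \frac{5487}{7} \approx -783.86$)
$\frac{1}{u} = \frac{1}{- \frac{5487}{7}} = - \frac{7}{5487}$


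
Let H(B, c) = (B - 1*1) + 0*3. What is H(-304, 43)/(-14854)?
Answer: 305/14854 ≈ 0.020533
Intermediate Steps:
H(B, c) = -1 + B (H(B, c) = (B - 1) + 0 = (-1 + B) + 0 = -1 + B)
H(-304, 43)/(-14854) = (-1 - 304)/(-14854) = -305*(-1/14854) = 305/14854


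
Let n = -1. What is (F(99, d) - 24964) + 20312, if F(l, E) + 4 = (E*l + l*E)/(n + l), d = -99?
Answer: -237945/49 ≈ -4856.0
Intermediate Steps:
F(l, E) = -4 + 2*E*l/(-1 + l) (F(l, E) = -4 + (E*l + l*E)/(-1 + l) = -4 + (E*l + E*l)/(-1 + l) = -4 + (2*E*l)/(-1 + l) = -4 + 2*E*l/(-1 + l))
(F(99, d) - 24964) + 20312 = (2*(2 - 2*99 - 99*99)/(-1 + 99) - 24964) + 20312 = (2*(2 - 198 - 9801)/98 - 24964) + 20312 = (2*(1/98)*(-9997) - 24964) + 20312 = (-9997/49 - 24964) + 20312 = -1233233/49 + 20312 = -237945/49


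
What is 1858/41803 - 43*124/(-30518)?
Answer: 139798020/637871977 ≈ 0.21916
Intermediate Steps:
1858/41803 - 43*124/(-30518) = 1858*(1/41803) - 5332*(-1/30518) = 1858/41803 + 2666/15259 = 139798020/637871977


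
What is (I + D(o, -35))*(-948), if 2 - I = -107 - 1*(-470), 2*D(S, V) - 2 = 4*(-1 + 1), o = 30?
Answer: 341280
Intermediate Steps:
D(S, V) = 1 (D(S, V) = 1 + (4*(-1 + 1))/2 = 1 + (4*0)/2 = 1 + (½)*0 = 1 + 0 = 1)
I = -361 (I = 2 - (-107 - 1*(-470)) = 2 - (-107 + 470) = 2 - 1*363 = 2 - 363 = -361)
(I + D(o, -35))*(-948) = (-361 + 1)*(-948) = -360*(-948) = 341280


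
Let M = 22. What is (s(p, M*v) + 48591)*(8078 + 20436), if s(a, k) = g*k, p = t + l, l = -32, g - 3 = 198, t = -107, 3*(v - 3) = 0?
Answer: 1763790498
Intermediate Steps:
v = 3 (v = 3 + (⅓)*0 = 3 + 0 = 3)
g = 201 (g = 3 + 198 = 201)
p = -139 (p = -107 - 32 = -139)
s(a, k) = 201*k
(s(p, M*v) + 48591)*(8078 + 20436) = (201*(22*3) + 48591)*(8078 + 20436) = (201*66 + 48591)*28514 = (13266 + 48591)*28514 = 61857*28514 = 1763790498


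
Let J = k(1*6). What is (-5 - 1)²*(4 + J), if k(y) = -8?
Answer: -144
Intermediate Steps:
J = -8
(-5 - 1)²*(4 + J) = (-5 - 1)²*(4 - 8) = (-6)²*(-4) = 36*(-4) = -144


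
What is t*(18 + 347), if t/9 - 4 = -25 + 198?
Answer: 581445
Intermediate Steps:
t = 1593 (t = 36 + 9*(-25 + 198) = 36 + 9*173 = 36 + 1557 = 1593)
t*(18 + 347) = 1593*(18 + 347) = 1593*365 = 581445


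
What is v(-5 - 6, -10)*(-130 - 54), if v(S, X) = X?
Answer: 1840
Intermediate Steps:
v(-5 - 6, -10)*(-130 - 54) = -10*(-130 - 54) = -10*(-184) = 1840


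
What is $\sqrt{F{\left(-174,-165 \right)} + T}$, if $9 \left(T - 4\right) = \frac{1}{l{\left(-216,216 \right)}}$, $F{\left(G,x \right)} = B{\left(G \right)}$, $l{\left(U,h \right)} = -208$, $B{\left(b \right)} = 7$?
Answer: $\frac{\sqrt{267683}}{156} \approx 3.3165$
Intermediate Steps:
$F{\left(G,x \right)} = 7$
$T = \frac{7487}{1872}$ ($T = 4 + \frac{1}{9 \left(-208\right)} = 4 + \frac{1}{9} \left(- \frac{1}{208}\right) = 4 - \frac{1}{1872} = \frac{7487}{1872} \approx 3.9995$)
$\sqrt{F{\left(-174,-165 \right)} + T} = \sqrt{7 + \frac{7487}{1872}} = \sqrt{\frac{20591}{1872}} = \frac{\sqrt{267683}}{156}$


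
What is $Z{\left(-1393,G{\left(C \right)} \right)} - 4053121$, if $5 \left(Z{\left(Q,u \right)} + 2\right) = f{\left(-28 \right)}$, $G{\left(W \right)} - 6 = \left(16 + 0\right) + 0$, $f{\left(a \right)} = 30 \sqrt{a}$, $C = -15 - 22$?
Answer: $-4053123 + 12 i \sqrt{7} \approx -4.0531 \cdot 10^{6} + 31.749 i$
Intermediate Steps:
$C = -37$ ($C = -15 - 22 = -37$)
$G{\left(W \right)} = 22$ ($G{\left(W \right)} = 6 + \left(\left(16 + 0\right) + 0\right) = 6 + \left(16 + 0\right) = 6 + 16 = 22$)
$Z{\left(Q,u \right)} = -2 + 12 i \sqrt{7}$ ($Z{\left(Q,u \right)} = -2 + \frac{30 \sqrt{-28}}{5} = -2 + \frac{30 \cdot 2 i \sqrt{7}}{5} = -2 + \frac{60 i \sqrt{7}}{5} = -2 + 12 i \sqrt{7}$)
$Z{\left(-1393,G{\left(C \right)} \right)} - 4053121 = \left(-2 + 12 i \sqrt{7}\right) - 4053121 = -4053123 + 12 i \sqrt{7}$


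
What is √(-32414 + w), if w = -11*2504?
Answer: 3*I*√6662 ≈ 244.86*I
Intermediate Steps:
w = -27544
√(-32414 + w) = √(-32414 - 27544) = √(-59958) = 3*I*√6662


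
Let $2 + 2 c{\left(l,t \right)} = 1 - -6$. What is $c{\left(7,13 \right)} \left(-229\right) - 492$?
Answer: $- \frac{2129}{2} \approx -1064.5$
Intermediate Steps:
$c{\left(l,t \right)} = \frac{5}{2}$ ($c{\left(l,t \right)} = -1 + \frac{1 - -6}{2} = -1 + \frac{1 + 6}{2} = -1 + \frac{1}{2} \cdot 7 = -1 + \frac{7}{2} = \frac{5}{2}$)
$c{\left(7,13 \right)} \left(-229\right) - 492 = \frac{5}{2} \left(-229\right) - 492 = - \frac{1145}{2} - 492 = - \frac{2129}{2}$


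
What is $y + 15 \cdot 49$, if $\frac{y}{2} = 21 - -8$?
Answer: $793$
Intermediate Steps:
$y = 58$ ($y = 2 \left(21 - -8\right) = 2 \left(21 + 8\right) = 2 \cdot 29 = 58$)
$y + 15 \cdot 49 = 58 + 15 \cdot 49 = 58 + 735 = 793$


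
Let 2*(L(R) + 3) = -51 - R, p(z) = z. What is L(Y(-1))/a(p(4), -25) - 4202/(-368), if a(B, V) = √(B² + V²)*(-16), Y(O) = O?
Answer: 2101/184 + 7*√641/2564 ≈ 11.488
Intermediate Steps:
L(R) = -57/2 - R/2 (L(R) = -3 + (-51 - R)/2 = -3 + (-51/2 - R/2) = -57/2 - R/2)
a(B, V) = -16*√(B² + V²)
L(Y(-1))/a(p(4), -25) - 4202/(-368) = (-57/2 - ½*(-1))/((-16*√(4² + (-25)²))) - 4202/(-368) = (-57/2 + ½)/((-16*√(16 + 625))) - 4202*(-1/368) = -28*(-√641/10256) + 2101/184 = -(-7)*√641/2564 + 2101/184 = 7*√641/2564 + 2101/184 = 2101/184 + 7*√641/2564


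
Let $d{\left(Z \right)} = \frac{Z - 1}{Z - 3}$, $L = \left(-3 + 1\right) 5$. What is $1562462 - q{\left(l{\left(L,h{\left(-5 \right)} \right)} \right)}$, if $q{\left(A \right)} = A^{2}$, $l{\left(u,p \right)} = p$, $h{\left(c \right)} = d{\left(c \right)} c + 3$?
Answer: $\frac{24999383}{16} \approx 1.5625 \cdot 10^{6}$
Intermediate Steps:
$L = -10$ ($L = \left(-2\right) 5 = -10$)
$d{\left(Z \right)} = \frac{-1 + Z}{-3 + Z}$
$h{\left(c \right)} = 3 + \frac{c \left(-1 + c\right)}{-3 + c}$ ($h{\left(c \right)} = \frac{-1 + c}{-3 + c} c + 3 = \frac{c \left(-1 + c\right)}{-3 + c} + 3 = 3 + \frac{c \left(-1 + c\right)}{-3 + c}$)
$1562462 - q{\left(l{\left(L,h{\left(-5 \right)} \right)} \right)} = 1562462 - \left(\frac{-9 + \left(-5\right)^{2} + 2 \left(-5\right)}{-3 - 5}\right)^{2} = 1562462 - \left(\frac{-9 + 25 - 10}{-8}\right)^{2} = 1562462 - \left(\left(- \frac{1}{8}\right) 6\right)^{2} = 1562462 - \left(- \frac{3}{4}\right)^{2} = 1562462 - \frac{9}{16} = \frac{24999383}{16}$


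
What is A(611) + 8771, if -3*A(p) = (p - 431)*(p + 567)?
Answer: -61909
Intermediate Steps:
A(p) = -(-431 + p)*(567 + p)/3 (A(p) = -(p - 431)*(p + 567)/3 = -(-431 + p)*(567 + p)/3)
A(611) + 8771 = (81459 - 136/3*611 - 1/3*611**2) + 8771 = (81459 - 83096/3 - 1/3*373321) + 8771 = (81459 - 83096/3 - 373321/3) + 8771 = -70680 + 8771 = -61909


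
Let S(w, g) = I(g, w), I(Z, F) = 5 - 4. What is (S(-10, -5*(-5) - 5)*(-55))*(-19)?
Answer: 1045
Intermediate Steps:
I(Z, F) = 1
S(w, g) = 1
(S(-10, -5*(-5) - 5)*(-55))*(-19) = (1*(-55))*(-19) = -55*(-19) = 1045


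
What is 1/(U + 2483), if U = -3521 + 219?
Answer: -1/819 ≈ -0.0012210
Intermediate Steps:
U = -3302
1/(U + 2483) = 1/(-3302 + 2483) = 1/(-819) = -1/819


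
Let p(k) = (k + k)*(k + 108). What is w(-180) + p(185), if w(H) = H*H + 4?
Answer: 140814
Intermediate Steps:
w(H) = 4 + H² (w(H) = H² + 4 = 4 + H²)
p(k) = 2*k*(108 + k) (p(k) = (2*k)*(108 + k) = 2*k*(108 + k))
w(-180) + p(185) = (4 + (-180)²) + 2*185*(108 + 185) = (4 + 32400) + 2*185*293 = 32404 + 108410 = 140814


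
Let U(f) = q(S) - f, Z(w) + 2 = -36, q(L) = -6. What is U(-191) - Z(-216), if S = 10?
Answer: 223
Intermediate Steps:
Z(w) = -38 (Z(w) = -2 - 36 = -38)
U(f) = -6 - f
U(-191) - Z(-216) = (-6 - 1*(-191)) - 1*(-38) = (-6 + 191) + 38 = 185 + 38 = 223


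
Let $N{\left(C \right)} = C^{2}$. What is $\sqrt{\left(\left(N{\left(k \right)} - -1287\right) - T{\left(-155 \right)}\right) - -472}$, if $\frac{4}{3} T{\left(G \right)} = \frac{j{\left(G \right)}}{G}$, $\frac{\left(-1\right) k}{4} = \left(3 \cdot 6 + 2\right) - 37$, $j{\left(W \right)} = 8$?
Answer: $\frac{\sqrt{153352505}}{155} \approx 79.894$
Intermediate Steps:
$k = 68$ ($k = - 4 \left(\left(3 \cdot 6 + 2\right) - 37\right) = - 4 \left(\left(18 + 2\right) - 37\right) = - 4 \left(20 - 37\right) = \left(-4\right) \left(-17\right) = 68$)
$T{\left(G \right)} = \frac{6}{G}$ ($T{\left(G \right)} = \frac{3 \frac{8}{G}}{4} = \frac{6}{G}$)
$\sqrt{\left(\left(N{\left(k \right)} - -1287\right) - T{\left(-155 \right)}\right) - -472} = \sqrt{\left(\left(68^{2} - -1287\right) - \frac{6}{-155}\right) - -472} = \sqrt{\left(\left(4624 + 1287\right) - 6 \left(- \frac{1}{155}\right)\right) + 472} = \sqrt{\left(5911 - - \frac{6}{155}\right) + 472} = \sqrt{\left(5911 + \frac{6}{155}\right) + 472} = \sqrt{\frac{916211}{155} + 472} = \sqrt{\frac{989371}{155}} = \frac{\sqrt{153352505}}{155}$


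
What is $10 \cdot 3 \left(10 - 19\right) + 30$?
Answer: $-240$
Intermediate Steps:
$10 \cdot 3 \left(10 - 19\right) + 30 = 30 \left(10 - 19\right) + 30 = 30 \left(-9\right) + 30 = -270 + 30 = -240$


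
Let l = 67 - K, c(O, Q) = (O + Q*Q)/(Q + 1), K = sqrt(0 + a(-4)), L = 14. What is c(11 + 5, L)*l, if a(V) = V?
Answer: 14204/15 - 424*I/15 ≈ 946.93 - 28.267*I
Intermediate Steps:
K = 2*I (K = sqrt(0 - 4) = sqrt(-4) = 2*I ≈ 2.0*I)
c(O, Q) = (O + Q**2)/(1 + Q)
l = 67 - 2*I ≈ 67.0 - 2.0*I
c(11 + 5, L)*l = (((11 + 5) + 14**2)/(1 + 14))*(67 - 2*I) = ((16 + 196)/15)*(67 - 2*I) = ((1/15)*212)*(67 - 2*I) = 212*(67 - 2*I)/15 = 14204/15 - 424*I/15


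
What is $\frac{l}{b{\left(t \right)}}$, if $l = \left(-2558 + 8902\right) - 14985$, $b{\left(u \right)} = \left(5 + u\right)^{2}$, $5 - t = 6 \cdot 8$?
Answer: $- \frac{8641}{1444} \approx -5.9841$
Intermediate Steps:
$t = -43$ ($t = 5 - 6 \cdot 8 = 5 - 48 = -43$)
$l = -8641$ ($l = 6344 - 14985 = -8641$)
$\frac{l}{b{\left(t \right)}} = - \frac{8641}{\left(5 - 43\right)^{2}} = - \frac{8641}{\left(-38\right)^{2}} = - \frac{8641}{1444}$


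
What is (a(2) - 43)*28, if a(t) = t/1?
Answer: -1148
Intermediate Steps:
a(t) = t (a(t) = t*1 = t)
(a(2) - 43)*28 = (2 - 43)*28 = -41*28 = -1148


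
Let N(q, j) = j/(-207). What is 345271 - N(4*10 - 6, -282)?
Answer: 23823605/69 ≈ 3.4527e+5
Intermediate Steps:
N(q, j) = -j/207 (N(q, j) = j*(-1/207) = -j/207)
345271 - N(4*10 - 6, -282) = 345271 - (-1)*(-282)/207 = 345271 - 1*94/69 = 345271 - 94/69 = 23823605/69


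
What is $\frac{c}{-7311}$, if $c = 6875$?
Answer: $- \frac{6875}{7311} \approx -0.94036$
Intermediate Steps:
$\frac{c}{-7311} = \frac{6875}{-7311} = 6875 \left(- \frac{1}{7311}\right) = - \frac{6875}{7311}$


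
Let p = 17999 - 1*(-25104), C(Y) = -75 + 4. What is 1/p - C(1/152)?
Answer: 3060314/43103 ≈ 71.000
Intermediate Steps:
C(Y) = -71
p = 43103 (p = 17999 + 25104 = 43103)
1/p - C(1/152) = 1/43103 - 1*(-71) = 1/43103 + 71 = 3060314/43103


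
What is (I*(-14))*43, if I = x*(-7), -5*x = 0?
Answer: 0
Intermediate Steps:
x = 0 (x = -⅕*0 = 0)
I = 0 (I = 0*(-7) = 0)
(I*(-14))*43 = (0*(-14))*43 = 0*43 = 0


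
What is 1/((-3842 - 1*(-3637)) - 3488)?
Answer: -1/3693 ≈ -0.00027078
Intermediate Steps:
1/((-3842 - 1*(-3637)) - 3488) = 1/((-3842 + 3637) - 3488) = 1/(-205 - 3488) = 1/(-3693) = -1/3693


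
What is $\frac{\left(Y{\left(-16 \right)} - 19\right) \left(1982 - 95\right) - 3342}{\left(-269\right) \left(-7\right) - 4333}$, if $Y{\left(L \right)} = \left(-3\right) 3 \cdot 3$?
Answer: $\frac{45072}{1225} \approx 36.793$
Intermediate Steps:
$Y{\left(L \right)} = -27$ ($Y{\left(L \right)} = \left(-9\right) 3 = -27$)
$\frac{\left(Y{\left(-16 \right)} - 19\right) \left(1982 - 95\right) - 3342}{\left(-269\right) \left(-7\right) - 4333} = \frac{\left(-27 - 19\right) \left(1982 - 95\right) - 3342}{\left(-269\right) \left(-7\right) - 4333} = \frac{\left(-46\right) 1887 - 3342}{1883 - 4333} = \frac{-86802 - 3342}{-2450} = \left(-90144\right) \left(- \frac{1}{2450}\right) = \frac{45072}{1225}$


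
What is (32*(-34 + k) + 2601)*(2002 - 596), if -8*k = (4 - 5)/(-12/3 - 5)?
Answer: 19139878/9 ≈ 2.1267e+6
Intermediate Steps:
k = -1/72 (k = -(4 - 5)/(8*(-12/3 - 5)) = -(-1)/(8*(-12*⅓ - 5)) = -(-1)/(8*(-4 - 5)) = -(-1)/(8*(-9)) = -(-1)*(-1)/(8*9) = -⅛*⅑ = -1/72 ≈ -0.013889)
(32*(-34 + k) + 2601)*(2002 - 596) = (32*(-34 - 1/72) + 2601)*(2002 - 596) = (32*(-2449/72) + 2601)*1406 = (-9796/9 + 2601)*1406 = (13613/9)*1406 = 19139878/9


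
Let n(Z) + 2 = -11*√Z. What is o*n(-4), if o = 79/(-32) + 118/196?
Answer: 2927/784 + 32197*I/784 ≈ 3.7334 + 41.068*I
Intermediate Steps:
n(Z) = -2 - 11*√Z
o = -2927/1568 (o = 79*(-1/32) + 118*(1/196) = -79/32 + 59/98 = -2927/1568 ≈ -1.8667)
o*n(-4) = -2927*(-2 - 22*I)/1568 = 2927/784 + 32197*I/784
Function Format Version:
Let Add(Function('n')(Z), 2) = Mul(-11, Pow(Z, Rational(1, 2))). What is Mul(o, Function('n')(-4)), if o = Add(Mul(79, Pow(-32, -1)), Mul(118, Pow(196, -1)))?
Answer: Add(Rational(2927, 784), Mul(Rational(32197, 784), I)) ≈ Add(3.7334, Mul(41.068, I))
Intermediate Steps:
Function('n')(Z) = Add(-2, Mul(-11, Pow(Z, Rational(1, 2))))
o = Rational(-2927, 1568) (o = Add(Mul(79, Rational(-1, 32)), Mul(118, Rational(1, 196))) = Add(Rational(-79, 32), Rational(59, 98)) = Rational(-2927, 1568) ≈ -1.8667)
Mul(o, Function('n')(-4)) = Mul(Rational(-2927, 1568), Add(-2, Mul(-11, Pow(-4, Rational(1, 2))))) = Mul(Rational(-2927, 1568), Add(-2, Mul(-11, Mul(2, I)))) = Mul(Rational(-2927, 1568), Add(-2, Mul(-22, I))) = Add(Rational(2927, 784), Mul(Rational(32197, 784), I))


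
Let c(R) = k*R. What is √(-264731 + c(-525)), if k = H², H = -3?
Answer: 4*I*√16841 ≈ 519.09*I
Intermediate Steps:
k = 9 (k = (-3)² = 9)
c(R) = 9*R
√(-264731 + c(-525)) = √(-264731 + 9*(-525)) = √(-264731 - 4725) = √(-269456) = 4*I*√16841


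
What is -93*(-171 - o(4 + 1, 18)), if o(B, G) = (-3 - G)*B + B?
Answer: 6603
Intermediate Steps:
o(B, G) = B + B*(-3 - G) (o(B, G) = B*(-3 - G) + B = B + B*(-3 - G))
-93*(-171 - o(4 + 1, 18)) = -93*(-171 - (-1)*(4 + 1)*(2 + 18)) = -93*(-171 - (-1)*5*20) = -93*(-171 - 1*(-100)) = -93*(-171 + 100) = -93*(-71) = 6603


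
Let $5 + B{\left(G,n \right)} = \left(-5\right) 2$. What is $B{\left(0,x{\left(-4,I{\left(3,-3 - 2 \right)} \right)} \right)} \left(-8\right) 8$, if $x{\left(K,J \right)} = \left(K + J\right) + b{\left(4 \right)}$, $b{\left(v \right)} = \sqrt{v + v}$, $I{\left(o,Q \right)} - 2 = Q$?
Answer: $960$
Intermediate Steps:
$I{\left(o,Q \right)} = 2 + Q$
$b{\left(v \right)} = \sqrt{2} \sqrt{v}$ ($b{\left(v \right)} = \sqrt{2 v} = \sqrt{2} \sqrt{v}$)
$x{\left(K,J \right)} = J + K + 2 \sqrt{2}$ ($x{\left(K,J \right)} = \left(K + J\right) + \sqrt{2} \sqrt{4} = \left(J + K\right) + \sqrt{2} \cdot 2 = \left(J + K\right) + 2 \sqrt{2} = J + K + 2 \sqrt{2}$)
$B{\left(G,n \right)} = -15$ ($B{\left(G,n \right)} = -5 - 10 = -15$)
$B{\left(0,x{\left(-4,I{\left(3,-3 - 2 \right)} \right)} \right)} \left(-8\right) 8 = \left(-15\right) \left(-8\right) 8 = 120 \cdot 8 = 960$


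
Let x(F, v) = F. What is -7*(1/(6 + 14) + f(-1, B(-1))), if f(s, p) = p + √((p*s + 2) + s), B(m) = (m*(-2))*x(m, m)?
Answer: 273/20 - 7*√3 ≈ 1.5256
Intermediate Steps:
B(m) = -2*m² (B(m) = (m*(-2))*m = (-2*m)*m = -2*m²)
f(s, p) = p + √(2 + s + p*s) (f(s, p) = p + √((2 + p*s) + s) = p + √(2 + s + p*s))
-7*(1/(6 + 14) + f(-1, B(-1))) = -7*(1/(6 + 14) + (-2*(-1)² + √(2 - 1 - 2*(-1)²*(-1)))) = -7*(1/20 + (-2*1 + √(2 - 1 - 2*1*(-1)))) = -7*(1/20 + (-2 + √(2 - 1 - 2*(-1)))) = -7*(1/20 + (-2 + √(2 - 1 + 2))) = -7*(1/20 + (-2 + √3)) = -7*(-39/20 + √3) = 273/20 - 7*√3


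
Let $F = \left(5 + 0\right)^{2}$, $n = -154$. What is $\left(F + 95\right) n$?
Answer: $-18480$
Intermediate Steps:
$F = 25$ ($F = 5^{2} = 25$)
$\left(F + 95\right) n = \left(25 + 95\right) \left(-154\right) = 120 \left(-154\right) = -18480$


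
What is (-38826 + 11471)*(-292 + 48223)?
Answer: -1311152505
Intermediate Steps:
(-38826 + 11471)*(-292 + 48223) = -27355*47931 = -1311152505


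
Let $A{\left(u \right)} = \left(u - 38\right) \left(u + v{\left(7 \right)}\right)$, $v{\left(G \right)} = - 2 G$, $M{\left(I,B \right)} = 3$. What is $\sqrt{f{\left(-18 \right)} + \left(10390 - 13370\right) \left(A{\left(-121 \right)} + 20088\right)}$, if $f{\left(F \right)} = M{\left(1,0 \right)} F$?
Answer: $3 i \sqrt{13758666} \approx 11128.0 i$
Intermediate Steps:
$A{\left(u \right)} = \left(-38 + u\right) \left(-14 + u\right)$ ($A{\left(u \right)} = \left(u - 38\right) \left(u - 14\right) = \left(-38 + u\right) \left(u - 14\right) = \left(-38 + u\right) \left(-14 + u\right)$)
$f{\left(F \right)} = 3 F$
$\sqrt{f{\left(-18 \right)} + \left(10390 - 13370\right) \left(A{\left(-121 \right)} + 20088\right)} = \sqrt{3 \left(-18\right) + \left(10390 - 13370\right) \left(\left(532 + \left(-121\right)^{2} - -6292\right) + 20088\right)} = \sqrt{-54 - 2980 \left(\left(532 + 14641 + 6292\right) + 20088\right)} = \sqrt{-54 - 2980 \left(21465 + 20088\right)} = \sqrt{-54 - 123827940} = \sqrt{-123827994} = 3 i \sqrt{13758666}$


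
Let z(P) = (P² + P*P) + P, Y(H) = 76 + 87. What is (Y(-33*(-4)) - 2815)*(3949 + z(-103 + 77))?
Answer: -13989300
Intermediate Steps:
Y(H) = 163
z(P) = P + 2*P² (z(P) = (P² + P²) + P = 2*P² + P = P + 2*P²)
(Y(-33*(-4)) - 2815)*(3949 + z(-103 + 77)) = (163 - 2815)*(3949 + (-103 + 77)*(1 + 2*(-103 + 77))) = -2652*(3949 - 26*(1 + 2*(-26))) = -2652*(3949 - 26*(1 - 52)) = -2652*(3949 - 26*(-51)) = -2652*(3949 + 1326) = -2652*5275 = -13989300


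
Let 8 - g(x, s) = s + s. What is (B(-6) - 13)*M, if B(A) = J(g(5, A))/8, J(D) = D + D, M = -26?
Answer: 208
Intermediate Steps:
g(x, s) = 8 - 2*s (g(x, s) = 8 - (s + s) = 8 - 2*s)
J(D) = 2*D
B(A) = 2 - A/2 (B(A) = (2*(8 - 2*A))/8 = (16 - 4*A)*(⅛) = 2 - A/2)
(B(-6) - 13)*M = ((2 - ½*(-6)) - 13)*(-26) = ((2 + 3) - 13)*(-26) = (5 - 13)*(-26) = -8*(-26) = 208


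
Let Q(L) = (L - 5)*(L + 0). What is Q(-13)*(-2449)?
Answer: -573066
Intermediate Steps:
Q(L) = L*(-5 + L) (Q(L) = (-5 + L)*L = L*(-5 + L))
Q(-13)*(-2449) = -13*(-5 - 13)*(-2449) = -13*(-18)*(-2449) = 234*(-2449) = -573066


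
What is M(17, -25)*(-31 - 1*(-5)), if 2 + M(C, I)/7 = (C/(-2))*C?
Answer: 26663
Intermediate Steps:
M(C, I) = -14 - 7*C²/2 (M(C, I) = -14 + 7*((C/(-2))*C) = -14 + 7*((C*(-½))*C) = -14 + 7*((-C/2)*C) = -14 + 7*(-C²/2) = -14 - 7*C²/2)
M(17, -25)*(-31 - 1*(-5)) = (-14 - 7/2*17²)*(-31 - 1*(-5)) = (-14 - 7/2*289)*(-31 + 5) = (-14 - 2023/2)*(-26) = -2051/2*(-26) = 26663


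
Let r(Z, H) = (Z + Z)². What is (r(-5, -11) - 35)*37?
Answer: 2405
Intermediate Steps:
r(Z, H) = 4*Z² (r(Z, H) = (2*Z)² = 4*Z²)
(r(-5, -11) - 35)*37 = (4*(-5)² - 35)*37 = (4*25 - 35)*37 = (100 - 35)*37 = 65*37 = 2405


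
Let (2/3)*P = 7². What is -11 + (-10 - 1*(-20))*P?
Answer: 724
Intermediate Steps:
P = 147/2 (P = (3/2)*7² = (3/2)*49 = 147/2 ≈ 73.500)
-11 + (-10 - 1*(-20))*P = -11 + (-10 - 1*(-20))*(147/2) = -11 + (-10 + 20)*(147/2) = -11 + 10*(147/2) = -11 + 735 = 724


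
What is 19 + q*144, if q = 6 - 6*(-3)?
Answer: 3475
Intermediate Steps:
q = 24 (q = 6 + 18 = 24)
19 + q*144 = 19 + 24*144 = 19 + 3456 = 3475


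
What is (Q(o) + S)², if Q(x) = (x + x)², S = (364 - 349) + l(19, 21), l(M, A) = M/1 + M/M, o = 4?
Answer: 9801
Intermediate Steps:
l(M, A) = 1 + M (l(M, A) = M*1 + 1 = M + 1 = 1 + M)
S = 35 (S = (364 - 349) + (1 + 19) = 15 + 20 = 35)
Q(x) = 4*x² (Q(x) = (2*x)² = 4*x²)
(Q(o) + S)² = (4*4² + 35)² = (4*16 + 35)² = (64 + 35)² = 99² = 9801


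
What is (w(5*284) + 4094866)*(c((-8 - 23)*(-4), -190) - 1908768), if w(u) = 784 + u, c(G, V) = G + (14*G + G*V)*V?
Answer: 9168898506120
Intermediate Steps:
c(G, V) = G + V*(14*G + G*V)
(w(5*284) + 4094866)*(c((-8 - 23)*(-4), -190) - 1908768) = ((784 + 5*284) + 4094866)*(((-8 - 23)*(-4))*(1 + (-190)² + 14*(-190)) - 1908768) = ((784 + 1420) + 4094866)*((-31*(-4))*(1 + 36100 - 2660) - 1908768) = (2204 + 4094866)*(124*33441 - 1908768) = 4097070*(4146684 - 1908768) = 4097070*2237916 = 9168898506120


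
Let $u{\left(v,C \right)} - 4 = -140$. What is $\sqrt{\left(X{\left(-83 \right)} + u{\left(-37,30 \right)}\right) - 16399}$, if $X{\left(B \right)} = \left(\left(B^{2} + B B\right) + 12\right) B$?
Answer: $i \sqrt{1161105} \approx 1077.5 i$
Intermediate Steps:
$u{\left(v,C \right)} = -136$ ($u{\left(v,C \right)} = 4 - 140 = -136$)
$X{\left(B \right)} = B \left(12 + 2 B^{2}\right)$ ($X{\left(B \right)} = \left(\left(B^{2} + B^{2}\right) + 12\right) B = \left(2 B^{2} + 12\right) B = \left(12 + 2 B^{2}\right) B = B \left(12 + 2 B^{2}\right)$)
$\sqrt{\left(X{\left(-83 \right)} + u{\left(-37,30 \right)}\right) - 16399} = \sqrt{\left(2 \left(-83\right) \left(6 + \left(-83\right)^{2}\right) - 136\right) - 16399} = \sqrt{\left(2 \left(-83\right) \left(6 + 6889\right) - 136\right) - 16399} = \sqrt{\left(2 \left(-83\right) 6895 - 136\right) - 16399} = \sqrt{\left(-1144570 - 136\right) - 16399} = \sqrt{-1144706 - 16399} = \sqrt{-1161105} = i \sqrt{1161105}$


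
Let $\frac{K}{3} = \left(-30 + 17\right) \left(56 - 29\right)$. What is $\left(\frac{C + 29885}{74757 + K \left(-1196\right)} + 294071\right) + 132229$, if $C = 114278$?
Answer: $\frac{568746157663}{1334145} \approx 4.263 \cdot 10^{5}$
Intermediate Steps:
$K = -1053$ ($K = 3 \left(-30 + 17\right) \left(56 - 29\right) = 3 \left(\left(-13\right) 27\right) = 3 \left(-351\right) = -1053$)
$\left(\frac{C + 29885}{74757 + K \left(-1196\right)} + 294071\right) + 132229 = \left(\frac{114278 + 29885}{74757 - -1259388} + 294071\right) + 132229 = \left(\frac{144163}{74757 + 1259388} + 294071\right) + 132229 = \left(\frac{144163}{1334145} + 294071\right) + 132229 = \frac{392333498458}{1334145} + 132229 = \frac{568746157663}{1334145}$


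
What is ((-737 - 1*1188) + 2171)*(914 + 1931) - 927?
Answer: 698943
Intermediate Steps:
((-737 - 1*1188) + 2171)*(914 + 1931) - 927 = ((-737 - 1188) + 2171)*2845 - 927 = (-1925 + 2171)*2845 - 927 = 246*2845 - 927 = 699870 - 927 = 698943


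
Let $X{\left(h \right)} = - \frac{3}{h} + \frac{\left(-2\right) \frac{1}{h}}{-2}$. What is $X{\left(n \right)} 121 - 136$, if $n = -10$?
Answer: $- \frac{559}{5} \approx -111.8$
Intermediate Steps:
$X{\left(h \right)} = - \frac{2}{h}$ ($X{\left(h \right)} = - \frac{3}{h} + - \frac{2}{h} \left(- \frac{1}{2}\right) = - \frac{3}{h} + \frac{1}{h} = - \frac{2}{h}$)
$X{\left(n \right)} 121 - 136 = - \frac{2}{-10} \cdot 121 - 136 = \left(-2\right) \left(- \frac{1}{10}\right) 121 - 136 = \frac{1}{5} \cdot 121 - 136 = \frac{121}{5} - 136 = - \frac{559}{5}$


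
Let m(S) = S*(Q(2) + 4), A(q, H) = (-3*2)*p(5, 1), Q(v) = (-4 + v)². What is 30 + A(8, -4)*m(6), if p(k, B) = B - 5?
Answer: 1182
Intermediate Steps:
p(k, B) = -5 + B
A(q, H) = 24 (A(q, H) = (-3*2)*(-5 + 1) = -6*(-4) = 24)
m(S) = 8*S (m(S) = S*((-4 + 2)² + 4) = S*((-2)² + 4) = S*(4 + 4) = S*8 = 8*S)
30 + A(8, -4)*m(6) = 30 + 24*(8*6) = 30 + 24*48 = 30 + 1152 = 1182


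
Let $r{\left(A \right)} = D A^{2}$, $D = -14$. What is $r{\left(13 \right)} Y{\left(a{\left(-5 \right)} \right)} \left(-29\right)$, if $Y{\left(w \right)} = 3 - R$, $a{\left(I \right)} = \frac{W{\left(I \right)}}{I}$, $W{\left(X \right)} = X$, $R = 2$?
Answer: $68614$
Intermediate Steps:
$r{\left(A \right)} = - 14 A^{2}$
$a{\left(I \right)} = 1$ ($a{\left(I \right)} = \frac{I}{I} = 1$)
$Y{\left(w \right)} = 1$ ($Y{\left(w \right)} = 3 - 2 = 1$)
$r{\left(13 \right)} Y{\left(a{\left(-5 \right)} \right)} \left(-29\right) = - 14 \cdot 13^{2} \cdot 1 \left(-29\right) = \left(-14\right) 169 \cdot 1 \left(-29\right) = \left(-2366\right) 1 \left(-29\right) = \left(-2366\right) \left(-29\right) = 68614$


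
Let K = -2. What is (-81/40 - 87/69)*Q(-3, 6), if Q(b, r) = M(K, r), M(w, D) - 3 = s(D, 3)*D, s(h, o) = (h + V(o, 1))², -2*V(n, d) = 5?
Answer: -462519/1840 ≈ -251.37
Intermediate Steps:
V(n, d) = -5/2 (V(n, d) = -½*5 = -5/2)
s(h, o) = (-5/2 + h)² (s(h, o) = (h - 5/2)² = (-5/2 + h)²)
M(w, D) = 3 + D*(-5 + 2*D)²/4 (M(w, D) = 3 + ((-5 + 2*D)²/4)*D = 3 + D*(-5 + 2*D)²/4)
Q(b, r) = 3 + r*(-5 + 2*r)²/4
(-81/40 - 87/69)*Q(-3, 6) = (-81/40 - 87/69)*(3 + (¼)*6*(-5 + 2*6)²) = (-81*1/40 - 87*1/69)*(3 + (¼)*6*(-5 + 12)²) = (-81/40 - 29/23)*(3 + (¼)*6*7²) = -3023*(3 + (¼)*6*49)/920 = -3023*(3 + 147/2)/920 = -3023/920*153/2 = -462519/1840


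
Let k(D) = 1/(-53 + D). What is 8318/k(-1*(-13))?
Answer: -332720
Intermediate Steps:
8318/k(-1*(-13)) = 8318/(1/(-53 - 1*(-13))) = 8318/(1/(-53 + 13)) = 8318/(1/(-40)) = 8318/(-1/40) = 8318*(-40) = -332720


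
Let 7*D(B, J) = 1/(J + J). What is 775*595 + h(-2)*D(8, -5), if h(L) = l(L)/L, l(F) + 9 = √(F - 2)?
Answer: 64557491/140 + I/70 ≈ 4.6113e+5 + 0.014286*I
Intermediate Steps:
D(B, J) = 1/(14*J) (D(B, J) = 1/(7*(J + J)) = 1/(7*((2*J))) = (1/(2*J))/7 = 1/(14*J))
l(F) = -9 + √(-2 + F) (l(F) = -9 + √(F - 2) = -9 + √(-2 + F))
h(L) = (-9 + √(-2 + L))/L
775*595 + h(-2)*D(8, -5) = 775*595 + ((-9 + √(-2 - 2))/(-2))*((1/14)/(-5)) = 461125 + (-(-9 + √(-4))/2)*((1/14)*(-⅕)) = 461125 - (-9 + 2*I)/2*(-1/70) = 461125 + (9/2 - I)*(-1/70) = 461125 + (-9/140 + I/70) = 64557491/140 + I/70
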